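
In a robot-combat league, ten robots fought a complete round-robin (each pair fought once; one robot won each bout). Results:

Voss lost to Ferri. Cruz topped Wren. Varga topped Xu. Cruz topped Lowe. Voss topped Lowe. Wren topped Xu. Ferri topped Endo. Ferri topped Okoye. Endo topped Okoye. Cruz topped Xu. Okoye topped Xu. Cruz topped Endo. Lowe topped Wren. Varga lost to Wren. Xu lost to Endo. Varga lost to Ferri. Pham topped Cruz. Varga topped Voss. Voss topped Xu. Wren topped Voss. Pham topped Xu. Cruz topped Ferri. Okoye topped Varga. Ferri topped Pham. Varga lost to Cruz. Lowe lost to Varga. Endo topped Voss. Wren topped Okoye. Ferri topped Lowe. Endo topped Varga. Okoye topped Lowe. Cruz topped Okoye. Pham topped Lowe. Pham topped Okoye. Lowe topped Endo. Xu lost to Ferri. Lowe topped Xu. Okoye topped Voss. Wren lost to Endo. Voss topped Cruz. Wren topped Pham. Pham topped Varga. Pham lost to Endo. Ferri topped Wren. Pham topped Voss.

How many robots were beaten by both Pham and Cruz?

4

Pham beat: Voss, Lowe, Cruz, Okoye, Xu, Varga.
Cruz beat: Wren, Endo, Lowe, Okoye, Ferri, Xu, Varga.
Both beat: Lowe, Okoye, Xu, Varga — 4.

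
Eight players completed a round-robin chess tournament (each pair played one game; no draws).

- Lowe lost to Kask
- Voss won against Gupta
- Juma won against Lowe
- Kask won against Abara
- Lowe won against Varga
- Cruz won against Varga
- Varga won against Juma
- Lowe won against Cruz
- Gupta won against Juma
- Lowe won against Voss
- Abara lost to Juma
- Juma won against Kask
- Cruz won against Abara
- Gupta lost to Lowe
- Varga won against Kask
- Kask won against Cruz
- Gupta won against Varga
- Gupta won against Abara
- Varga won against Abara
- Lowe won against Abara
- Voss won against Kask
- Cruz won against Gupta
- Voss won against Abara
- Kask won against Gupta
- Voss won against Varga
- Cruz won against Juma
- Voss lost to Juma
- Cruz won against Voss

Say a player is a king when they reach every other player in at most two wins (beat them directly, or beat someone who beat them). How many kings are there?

6

Cruz reaches everyone (king).
Voss reaches everyone (king).
Varga reaches everyone (king).
Gupta cannot reach Cruz in two steps.
Abara cannot reach Cruz, Voss, Varga, Gupta, Lowe, Kask, Juma in two steps.
Lowe reaches everyone (king).
Kask reaches everyone (king).
Juma reaches everyone (king).
Kings: Cruz, Voss, Varga, Lowe, Kask, Juma — 6.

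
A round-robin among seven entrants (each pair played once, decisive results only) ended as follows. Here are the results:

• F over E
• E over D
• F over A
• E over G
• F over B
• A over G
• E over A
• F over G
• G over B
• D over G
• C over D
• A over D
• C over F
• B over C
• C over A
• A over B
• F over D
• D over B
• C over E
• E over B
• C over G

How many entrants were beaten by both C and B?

0

C beat: A, D, E, F, G.
B beat: C.
No one was beaten by both.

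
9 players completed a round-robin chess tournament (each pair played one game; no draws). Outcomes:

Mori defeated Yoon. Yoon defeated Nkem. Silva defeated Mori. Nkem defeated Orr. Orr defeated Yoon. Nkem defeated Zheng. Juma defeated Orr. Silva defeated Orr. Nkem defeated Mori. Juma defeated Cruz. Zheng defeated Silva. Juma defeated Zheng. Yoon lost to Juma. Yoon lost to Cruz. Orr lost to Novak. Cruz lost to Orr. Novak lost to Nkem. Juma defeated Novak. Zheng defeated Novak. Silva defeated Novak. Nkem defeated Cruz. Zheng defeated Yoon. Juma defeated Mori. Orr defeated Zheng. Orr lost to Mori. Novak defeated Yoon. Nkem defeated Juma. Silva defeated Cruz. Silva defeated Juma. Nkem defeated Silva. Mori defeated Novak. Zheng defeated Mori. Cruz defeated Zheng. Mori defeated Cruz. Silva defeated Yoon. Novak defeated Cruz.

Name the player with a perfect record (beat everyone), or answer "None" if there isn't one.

Highest win total is Nkem with 7 (out of 8 possible).
Nkem lost to Yoon, so no player went undefeated.

None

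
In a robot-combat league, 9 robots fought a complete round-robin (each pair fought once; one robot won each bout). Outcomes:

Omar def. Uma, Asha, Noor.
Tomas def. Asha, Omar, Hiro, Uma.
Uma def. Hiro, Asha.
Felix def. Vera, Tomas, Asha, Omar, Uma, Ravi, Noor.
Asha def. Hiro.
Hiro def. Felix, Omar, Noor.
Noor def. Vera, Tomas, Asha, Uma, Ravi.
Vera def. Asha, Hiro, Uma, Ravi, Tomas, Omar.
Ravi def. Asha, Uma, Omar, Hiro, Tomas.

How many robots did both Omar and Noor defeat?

Omar beat: Uma, Noor, Asha.
Noor beat: Ravi, Uma, Tomas, Asha, Vera.
Both beat: Uma, Asha — 2.

2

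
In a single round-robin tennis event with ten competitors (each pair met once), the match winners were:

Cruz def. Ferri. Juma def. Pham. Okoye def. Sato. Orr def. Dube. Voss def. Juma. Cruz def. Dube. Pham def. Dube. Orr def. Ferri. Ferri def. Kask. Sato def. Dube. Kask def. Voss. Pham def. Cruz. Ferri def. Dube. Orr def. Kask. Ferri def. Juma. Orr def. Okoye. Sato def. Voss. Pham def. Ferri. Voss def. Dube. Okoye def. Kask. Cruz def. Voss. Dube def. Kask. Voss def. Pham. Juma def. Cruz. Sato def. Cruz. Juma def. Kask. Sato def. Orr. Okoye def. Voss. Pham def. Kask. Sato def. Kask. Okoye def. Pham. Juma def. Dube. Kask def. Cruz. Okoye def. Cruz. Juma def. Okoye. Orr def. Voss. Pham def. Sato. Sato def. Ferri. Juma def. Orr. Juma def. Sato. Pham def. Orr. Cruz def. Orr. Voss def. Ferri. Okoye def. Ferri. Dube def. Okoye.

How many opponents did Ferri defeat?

3

Ferri's results: beat Kask, Juma, Dube; lost to Orr, Okoye, Cruz, Voss, Pham, Sato.
That is 3 wins.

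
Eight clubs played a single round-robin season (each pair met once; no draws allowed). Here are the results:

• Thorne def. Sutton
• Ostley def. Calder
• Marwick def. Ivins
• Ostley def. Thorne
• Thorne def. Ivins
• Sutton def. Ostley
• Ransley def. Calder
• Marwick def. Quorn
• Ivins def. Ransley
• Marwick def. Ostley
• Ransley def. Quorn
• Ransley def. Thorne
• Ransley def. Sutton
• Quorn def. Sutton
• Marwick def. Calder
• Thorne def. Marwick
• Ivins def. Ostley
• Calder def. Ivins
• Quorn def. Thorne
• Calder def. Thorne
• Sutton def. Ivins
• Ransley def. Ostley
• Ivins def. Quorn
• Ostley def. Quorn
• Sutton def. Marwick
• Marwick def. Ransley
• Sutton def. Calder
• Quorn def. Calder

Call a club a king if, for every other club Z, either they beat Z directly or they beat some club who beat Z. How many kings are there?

5

Calder reaches everyone (king).
Ostley cannot reach Ransley in two steps.
Sutton reaches everyone (king).
Thorne reaches everyone (king).
Ransley reaches everyone (king).
Ivins cannot reach Marwick in two steps.
Quorn cannot reach Ransley in two steps.
Marwick reaches everyone (king).
Kings: Calder, Sutton, Thorne, Ransley, Marwick — 5.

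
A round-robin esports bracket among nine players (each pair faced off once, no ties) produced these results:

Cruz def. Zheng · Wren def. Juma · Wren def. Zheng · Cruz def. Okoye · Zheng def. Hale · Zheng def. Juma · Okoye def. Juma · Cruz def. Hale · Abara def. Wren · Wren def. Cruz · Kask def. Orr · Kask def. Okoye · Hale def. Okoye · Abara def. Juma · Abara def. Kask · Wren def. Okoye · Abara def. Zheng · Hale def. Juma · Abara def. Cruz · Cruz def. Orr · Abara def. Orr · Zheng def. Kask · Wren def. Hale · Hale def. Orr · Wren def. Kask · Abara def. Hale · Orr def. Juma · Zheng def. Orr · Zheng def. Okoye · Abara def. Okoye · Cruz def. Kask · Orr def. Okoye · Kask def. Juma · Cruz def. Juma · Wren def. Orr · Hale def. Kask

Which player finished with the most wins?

Abara

Win totals: Okoye 1, Kask 3, Zheng 5, Wren 7, Cruz 6, Abara 8, Orr 2, Juma 0, Hale 4.
Abara leads with 8 wins (next highest: 7).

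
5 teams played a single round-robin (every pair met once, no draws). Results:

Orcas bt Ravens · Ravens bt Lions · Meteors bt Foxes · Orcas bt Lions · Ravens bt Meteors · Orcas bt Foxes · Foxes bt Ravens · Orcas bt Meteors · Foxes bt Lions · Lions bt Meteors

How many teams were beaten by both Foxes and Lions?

0

Foxes beat: Ravens, Lions.
Lions beat: Meteors.
No one was beaten by both.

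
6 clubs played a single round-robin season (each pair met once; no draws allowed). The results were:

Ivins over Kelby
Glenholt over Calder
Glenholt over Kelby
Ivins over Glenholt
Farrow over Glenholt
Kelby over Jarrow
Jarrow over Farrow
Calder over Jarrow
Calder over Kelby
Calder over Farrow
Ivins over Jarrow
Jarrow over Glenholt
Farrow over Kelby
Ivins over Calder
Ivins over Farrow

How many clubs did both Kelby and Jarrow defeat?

Kelby beat: Jarrow.
Jarrow beat: Glenholt, Farrow.
No one was beaten by both.

0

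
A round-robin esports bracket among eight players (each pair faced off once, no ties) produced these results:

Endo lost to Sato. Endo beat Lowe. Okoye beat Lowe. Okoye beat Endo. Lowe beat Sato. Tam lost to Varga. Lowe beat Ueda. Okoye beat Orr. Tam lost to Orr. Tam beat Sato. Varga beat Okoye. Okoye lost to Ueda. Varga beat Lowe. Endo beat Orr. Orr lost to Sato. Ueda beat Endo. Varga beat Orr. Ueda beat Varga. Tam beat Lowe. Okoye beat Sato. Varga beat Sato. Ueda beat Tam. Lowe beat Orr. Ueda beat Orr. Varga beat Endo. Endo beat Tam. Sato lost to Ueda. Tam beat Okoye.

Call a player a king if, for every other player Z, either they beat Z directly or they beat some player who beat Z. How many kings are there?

Endo cannot reach Varga in two steps.
Varga reaches everyone (king).
Tam cannot reach Varga in two steps.
Ueda reaches everyone (king).
Okoye cannot reach Varga in two steps.
Lowe reaches everyone (king).
Orr cannot reach Endo, Varga, Ueda in two steps.
Sato cannot reach Varga, Ueda, Okoye in two steps.
Kings: Varga, Ueda, Lowe — 3.

3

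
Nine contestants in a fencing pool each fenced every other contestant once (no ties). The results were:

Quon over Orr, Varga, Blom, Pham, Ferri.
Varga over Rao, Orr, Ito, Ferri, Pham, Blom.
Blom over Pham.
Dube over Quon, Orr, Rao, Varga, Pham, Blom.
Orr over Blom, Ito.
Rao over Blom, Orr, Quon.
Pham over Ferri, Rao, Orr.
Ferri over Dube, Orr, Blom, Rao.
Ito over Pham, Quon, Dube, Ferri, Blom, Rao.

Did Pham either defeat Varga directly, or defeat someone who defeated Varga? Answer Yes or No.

No

Pham did not beat Varga directly.
Pham beat Orr, Rao, Ferri, but each of them lost to Varga. No two-step path.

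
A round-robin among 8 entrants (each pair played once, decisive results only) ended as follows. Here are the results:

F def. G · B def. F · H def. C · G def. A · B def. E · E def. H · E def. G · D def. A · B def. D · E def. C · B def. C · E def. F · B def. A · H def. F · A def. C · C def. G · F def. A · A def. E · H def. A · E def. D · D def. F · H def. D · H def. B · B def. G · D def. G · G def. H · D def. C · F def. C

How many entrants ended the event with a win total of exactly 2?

Win totals: A 2, B 6, C 1, D 4, E 5, F 3, G 2, H 5.
Exactly 2: A, G — 2 entrants.

2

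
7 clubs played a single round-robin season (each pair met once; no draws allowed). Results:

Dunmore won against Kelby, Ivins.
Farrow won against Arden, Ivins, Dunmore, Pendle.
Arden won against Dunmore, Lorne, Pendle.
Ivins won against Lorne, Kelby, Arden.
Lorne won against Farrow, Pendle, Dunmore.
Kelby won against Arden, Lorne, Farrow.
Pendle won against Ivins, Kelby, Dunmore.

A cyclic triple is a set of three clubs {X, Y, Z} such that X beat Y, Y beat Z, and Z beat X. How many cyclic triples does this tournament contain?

13

Win totals: Ivins 3, Kelby 3, Farrow 4, Pendle 3, Arden 3, Lorne 3, Dunmore 2.
A club with w wins dominates both others in C(w,2) triples; summing gives 3 + 3 + 6 + 3 + 3 + 3 + 1 = 22 transitive triples.
Total triples C(7,3) = 35, so cyclic triples = 35 − 22 = 13.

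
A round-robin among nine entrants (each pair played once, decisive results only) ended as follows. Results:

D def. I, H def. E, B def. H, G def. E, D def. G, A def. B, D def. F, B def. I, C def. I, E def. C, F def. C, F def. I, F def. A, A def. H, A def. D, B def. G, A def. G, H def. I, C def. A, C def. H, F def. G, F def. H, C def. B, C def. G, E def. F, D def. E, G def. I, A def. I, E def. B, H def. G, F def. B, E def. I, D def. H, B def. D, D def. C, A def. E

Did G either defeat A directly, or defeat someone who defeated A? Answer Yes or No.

G did not beat A directly.
G beat E, I, but each of them lost to A. No two-step path.

No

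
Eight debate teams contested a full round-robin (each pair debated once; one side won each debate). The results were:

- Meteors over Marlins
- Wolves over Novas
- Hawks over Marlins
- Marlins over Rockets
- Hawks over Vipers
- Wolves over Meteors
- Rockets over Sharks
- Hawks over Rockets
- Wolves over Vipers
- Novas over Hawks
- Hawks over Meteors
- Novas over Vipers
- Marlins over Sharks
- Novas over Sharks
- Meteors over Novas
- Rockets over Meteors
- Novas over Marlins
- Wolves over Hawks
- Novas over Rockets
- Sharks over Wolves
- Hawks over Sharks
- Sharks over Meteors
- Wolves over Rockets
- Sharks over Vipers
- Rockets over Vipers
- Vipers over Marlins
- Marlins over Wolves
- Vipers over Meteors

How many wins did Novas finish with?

5

Novas' results: beat Hawks, Vipers, Sharks, Marlins, Rockets; lost to Wolves, Meteors.
That is 5 wins.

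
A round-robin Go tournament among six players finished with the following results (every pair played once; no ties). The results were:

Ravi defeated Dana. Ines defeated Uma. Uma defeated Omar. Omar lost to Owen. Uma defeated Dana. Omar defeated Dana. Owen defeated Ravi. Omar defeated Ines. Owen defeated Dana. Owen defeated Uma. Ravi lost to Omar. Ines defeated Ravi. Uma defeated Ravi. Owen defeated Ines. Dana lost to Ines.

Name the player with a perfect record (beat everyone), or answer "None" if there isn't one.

Owen has 5 wins out of 5 opponents — a perfect record.

Owen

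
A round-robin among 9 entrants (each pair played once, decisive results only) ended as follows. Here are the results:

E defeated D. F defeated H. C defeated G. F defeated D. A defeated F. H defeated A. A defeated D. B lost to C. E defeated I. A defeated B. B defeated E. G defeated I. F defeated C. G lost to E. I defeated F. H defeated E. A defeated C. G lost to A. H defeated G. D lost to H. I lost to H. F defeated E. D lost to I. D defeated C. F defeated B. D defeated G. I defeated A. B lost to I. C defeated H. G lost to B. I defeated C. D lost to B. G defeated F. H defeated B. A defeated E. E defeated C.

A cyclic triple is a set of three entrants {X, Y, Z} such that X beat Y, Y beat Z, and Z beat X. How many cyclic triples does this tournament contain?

20

Win totals: A 6, B 3, C 3, D 2, E 4, F 5, G 2, H 6, I 5.
An entrant with w wins dominates both others in C(w,2) triples; summing gives 15 + 3 + 3 + 1 + 6 + 10 + 1 + 15 + 10 = 64 transitive triples.
Total triples C(9,3) = 84, so cyclic triples = 84 − 64 = 20.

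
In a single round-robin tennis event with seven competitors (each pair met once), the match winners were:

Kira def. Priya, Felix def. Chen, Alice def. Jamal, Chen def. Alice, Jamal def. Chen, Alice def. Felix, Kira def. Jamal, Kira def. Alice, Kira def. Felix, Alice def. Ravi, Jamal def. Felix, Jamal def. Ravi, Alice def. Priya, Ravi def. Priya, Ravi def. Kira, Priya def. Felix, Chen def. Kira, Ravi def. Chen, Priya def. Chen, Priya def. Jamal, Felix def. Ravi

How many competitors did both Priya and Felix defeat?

1

Priya beat: Felix, Chen, Jamal.
Felix beat: Chen, Ravi.
Both beat: Chen — 1.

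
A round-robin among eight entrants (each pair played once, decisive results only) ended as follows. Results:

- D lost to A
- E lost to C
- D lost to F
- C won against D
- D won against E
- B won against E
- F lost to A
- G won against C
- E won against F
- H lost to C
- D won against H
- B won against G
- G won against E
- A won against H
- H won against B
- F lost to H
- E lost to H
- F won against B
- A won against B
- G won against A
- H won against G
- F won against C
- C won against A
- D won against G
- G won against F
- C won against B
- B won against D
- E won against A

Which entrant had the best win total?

C

Win totals: A 4, B 3, C 5, D 3, E 2, F 3, G 4, H 4.
C leads with 5 wins (next highest: 4).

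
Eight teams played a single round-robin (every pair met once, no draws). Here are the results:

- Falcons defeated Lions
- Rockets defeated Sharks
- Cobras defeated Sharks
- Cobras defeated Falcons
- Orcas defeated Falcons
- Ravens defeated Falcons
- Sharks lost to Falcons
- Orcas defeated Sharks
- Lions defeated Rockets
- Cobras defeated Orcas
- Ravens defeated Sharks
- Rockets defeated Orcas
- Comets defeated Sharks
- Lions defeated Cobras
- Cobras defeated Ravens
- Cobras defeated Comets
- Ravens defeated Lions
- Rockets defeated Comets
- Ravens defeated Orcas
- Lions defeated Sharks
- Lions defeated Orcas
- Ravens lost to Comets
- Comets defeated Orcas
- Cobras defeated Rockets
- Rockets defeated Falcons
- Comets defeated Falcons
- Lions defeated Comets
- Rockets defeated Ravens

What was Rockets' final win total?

Rockets' results: beat Sharks, Orcas, Falcons, Comets, Ravens; lost to Lions, Cobras.
That is 5 wins.

5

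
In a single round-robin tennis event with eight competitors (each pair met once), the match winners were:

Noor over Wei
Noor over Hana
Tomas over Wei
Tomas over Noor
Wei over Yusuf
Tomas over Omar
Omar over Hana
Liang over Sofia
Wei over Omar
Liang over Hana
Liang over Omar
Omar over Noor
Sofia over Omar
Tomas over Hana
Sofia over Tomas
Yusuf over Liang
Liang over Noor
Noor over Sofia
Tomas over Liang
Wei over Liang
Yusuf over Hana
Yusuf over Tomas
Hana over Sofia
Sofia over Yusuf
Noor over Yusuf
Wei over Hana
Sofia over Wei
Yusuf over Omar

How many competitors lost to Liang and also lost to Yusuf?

Liang beat: Noor, Omar, Hana, Sofia.
Yusuf beat: Liang, Omar, Hana, Tomas.
Both beat: Omar, Hana — 2.

2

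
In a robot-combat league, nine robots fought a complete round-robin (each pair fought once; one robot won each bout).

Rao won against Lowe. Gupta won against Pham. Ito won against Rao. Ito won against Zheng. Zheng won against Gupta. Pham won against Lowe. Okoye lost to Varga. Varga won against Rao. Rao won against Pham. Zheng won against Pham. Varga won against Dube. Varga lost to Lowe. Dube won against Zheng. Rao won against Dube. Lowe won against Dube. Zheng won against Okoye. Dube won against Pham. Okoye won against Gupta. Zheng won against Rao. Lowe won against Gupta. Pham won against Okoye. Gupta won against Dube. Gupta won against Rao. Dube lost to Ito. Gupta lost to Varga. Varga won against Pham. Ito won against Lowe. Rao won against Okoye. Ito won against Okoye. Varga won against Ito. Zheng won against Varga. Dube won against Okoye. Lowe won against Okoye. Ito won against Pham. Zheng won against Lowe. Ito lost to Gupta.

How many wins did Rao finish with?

4

Rao's results: beat Lowe, Pham, Dube, Okoye; lost to Zheng, Varga, Ito, Gupta.
That is 4 wins.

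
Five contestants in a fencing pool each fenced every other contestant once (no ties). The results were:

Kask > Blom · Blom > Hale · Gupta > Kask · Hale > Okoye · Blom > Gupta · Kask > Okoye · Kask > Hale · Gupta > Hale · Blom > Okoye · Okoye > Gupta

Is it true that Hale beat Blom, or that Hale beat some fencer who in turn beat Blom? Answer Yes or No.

No

Hale did not beat Blom directly.
Hale beat Okoye, but each of them lost to Blom. No two-step path.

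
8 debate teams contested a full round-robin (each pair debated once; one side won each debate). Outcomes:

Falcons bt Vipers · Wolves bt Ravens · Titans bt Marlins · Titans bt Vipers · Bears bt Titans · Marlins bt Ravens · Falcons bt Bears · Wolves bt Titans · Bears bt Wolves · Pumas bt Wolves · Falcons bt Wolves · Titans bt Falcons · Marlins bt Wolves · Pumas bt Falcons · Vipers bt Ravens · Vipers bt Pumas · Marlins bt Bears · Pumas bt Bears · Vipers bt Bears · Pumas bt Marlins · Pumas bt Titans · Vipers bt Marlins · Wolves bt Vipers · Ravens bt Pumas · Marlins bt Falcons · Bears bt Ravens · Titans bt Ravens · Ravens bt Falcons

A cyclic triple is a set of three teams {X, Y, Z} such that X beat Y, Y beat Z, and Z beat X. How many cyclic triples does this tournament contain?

Win totals: Ravens 2, Titans 4, Falcons 3, Pumas 5, Vipers 4, Wolves 3, Marlins 4, Bears 3.
A team with w wins dominates both others in C(w,2) triples; summing gives 1 + 6 + 3 + 10 + 6 + 3 + 6 + 3 = 38 transitive triples.
Total triples C(8,3) = 56, so cyclic triples = 56 − 38 = 18.

18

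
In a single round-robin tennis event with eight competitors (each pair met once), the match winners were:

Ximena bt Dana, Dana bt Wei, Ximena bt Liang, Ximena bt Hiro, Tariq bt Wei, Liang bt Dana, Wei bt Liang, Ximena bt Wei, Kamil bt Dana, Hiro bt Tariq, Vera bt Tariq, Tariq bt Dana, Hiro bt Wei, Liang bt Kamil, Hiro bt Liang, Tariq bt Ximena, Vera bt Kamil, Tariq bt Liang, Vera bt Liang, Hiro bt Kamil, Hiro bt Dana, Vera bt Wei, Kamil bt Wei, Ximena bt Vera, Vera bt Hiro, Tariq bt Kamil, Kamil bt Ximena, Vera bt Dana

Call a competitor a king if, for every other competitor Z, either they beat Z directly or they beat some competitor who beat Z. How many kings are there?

Dana cannot reach Kamil, Ximena, Tariq, Hiro, Vera in two steps.
Kamil cannot reach Tariq in two steps.
Liang cannot reach Tariq, Hiro, Vera in two steps.
Wei cannot reach Ximena, Tariq, Hiro, Vera in two steps.
Ximena reaches everyone (king).
Tariq reaches everyone (king).
Hiro cannot reach Vera in two steps.
Vera reaches everyone (king).
Kings: Ximena, Tariq, Vera — 3.

3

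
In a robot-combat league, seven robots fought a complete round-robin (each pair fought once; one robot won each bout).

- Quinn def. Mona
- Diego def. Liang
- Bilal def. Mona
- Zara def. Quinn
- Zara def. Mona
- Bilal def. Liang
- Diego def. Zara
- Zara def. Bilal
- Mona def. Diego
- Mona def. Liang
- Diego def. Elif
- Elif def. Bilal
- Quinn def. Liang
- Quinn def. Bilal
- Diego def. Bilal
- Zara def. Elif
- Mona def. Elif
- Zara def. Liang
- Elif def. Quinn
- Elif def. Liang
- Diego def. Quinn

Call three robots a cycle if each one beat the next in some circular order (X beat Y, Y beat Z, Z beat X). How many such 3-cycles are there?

Win totals: Mona 3, Bilal 2, Zara 5, Elif 3, Quinn 3, Liang 0, Diego 5.
A robot with w wins dominates both others in C(w,2) triples; summing gives 3 + 1 + 10 + 3 + 3 + 0 + 10 = 30 transitive triples.
Total triples C(7,3) = 35, so cyclic triples = 35 − 30 = 5.

5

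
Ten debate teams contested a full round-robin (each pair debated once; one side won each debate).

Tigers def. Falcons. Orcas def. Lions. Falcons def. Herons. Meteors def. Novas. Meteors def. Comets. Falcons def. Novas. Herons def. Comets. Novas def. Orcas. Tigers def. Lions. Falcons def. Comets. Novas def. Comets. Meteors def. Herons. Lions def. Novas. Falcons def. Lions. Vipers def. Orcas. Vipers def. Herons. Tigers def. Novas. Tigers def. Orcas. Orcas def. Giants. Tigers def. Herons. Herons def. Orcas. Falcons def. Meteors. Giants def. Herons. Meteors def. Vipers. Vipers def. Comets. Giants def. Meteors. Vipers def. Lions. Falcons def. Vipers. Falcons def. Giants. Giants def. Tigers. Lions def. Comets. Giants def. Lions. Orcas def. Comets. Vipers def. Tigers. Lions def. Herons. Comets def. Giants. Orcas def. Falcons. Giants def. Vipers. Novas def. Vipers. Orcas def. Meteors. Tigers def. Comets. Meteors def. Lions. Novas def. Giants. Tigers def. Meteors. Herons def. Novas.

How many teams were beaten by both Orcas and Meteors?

Orcas beat: Giants, Comets, Meteors, Lions, Falcons.
Meteors beat: Comets, Herons, Novas, Vipers, Lions.
Both beat: Comets, Lions — 2.

2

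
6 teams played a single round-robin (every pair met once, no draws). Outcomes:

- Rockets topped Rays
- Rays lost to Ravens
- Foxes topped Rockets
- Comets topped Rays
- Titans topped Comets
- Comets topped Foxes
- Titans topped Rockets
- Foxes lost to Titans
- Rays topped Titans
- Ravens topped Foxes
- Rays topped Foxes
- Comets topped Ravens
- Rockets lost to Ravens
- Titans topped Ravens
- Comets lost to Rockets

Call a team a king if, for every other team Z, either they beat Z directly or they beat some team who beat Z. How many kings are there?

5

Comets reaches everyone (king).
Rays reaches everyone (king).
Ravens reaches everyone (king).
Rockets reaches everyone (king).
Foxes cannot reach Ravens, Titans in two steps.
Titans reaches everyone (king).
Kings: Comets, Rays, Ravens, Rockets, Titans — 5.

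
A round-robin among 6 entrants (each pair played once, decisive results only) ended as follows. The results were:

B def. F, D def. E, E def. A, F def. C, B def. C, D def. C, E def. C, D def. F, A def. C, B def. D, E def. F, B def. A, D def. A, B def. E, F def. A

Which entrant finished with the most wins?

B

Win totals: A 1, B 5, C 0, D 4, E 3, F 2.
B leads with 5 wins (next highest: 4).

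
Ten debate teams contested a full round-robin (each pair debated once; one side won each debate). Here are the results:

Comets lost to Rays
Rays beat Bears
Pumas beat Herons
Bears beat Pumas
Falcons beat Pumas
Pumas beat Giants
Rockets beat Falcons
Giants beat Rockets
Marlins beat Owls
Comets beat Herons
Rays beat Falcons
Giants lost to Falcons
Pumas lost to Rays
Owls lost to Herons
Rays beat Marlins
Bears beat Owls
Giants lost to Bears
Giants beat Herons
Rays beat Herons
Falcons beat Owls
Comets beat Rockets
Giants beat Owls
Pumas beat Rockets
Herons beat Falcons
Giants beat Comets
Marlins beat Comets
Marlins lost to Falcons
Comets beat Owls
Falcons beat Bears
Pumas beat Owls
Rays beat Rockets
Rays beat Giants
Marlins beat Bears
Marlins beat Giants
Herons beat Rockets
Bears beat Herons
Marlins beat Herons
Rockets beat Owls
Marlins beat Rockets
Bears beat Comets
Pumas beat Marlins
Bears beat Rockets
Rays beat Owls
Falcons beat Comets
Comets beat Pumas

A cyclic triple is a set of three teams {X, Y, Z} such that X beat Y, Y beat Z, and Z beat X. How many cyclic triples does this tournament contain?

13

Win totals: Bears 6, Falcons 6, Rockets 2, Pumas 5, Owls 0, Marlins 6, Rays 9, Herons 3, Comets 4, Giants 4.
A team with w wins dominates both others in C(w,2) triples; summing gives 15 + 15 + 1 + 10 + 0 + 15 + 36 + 3 + 6 + 6 = 107 transitive triples.
Total triples C(10,3) = 120, so cyclic triples = 120 − 107 = 13.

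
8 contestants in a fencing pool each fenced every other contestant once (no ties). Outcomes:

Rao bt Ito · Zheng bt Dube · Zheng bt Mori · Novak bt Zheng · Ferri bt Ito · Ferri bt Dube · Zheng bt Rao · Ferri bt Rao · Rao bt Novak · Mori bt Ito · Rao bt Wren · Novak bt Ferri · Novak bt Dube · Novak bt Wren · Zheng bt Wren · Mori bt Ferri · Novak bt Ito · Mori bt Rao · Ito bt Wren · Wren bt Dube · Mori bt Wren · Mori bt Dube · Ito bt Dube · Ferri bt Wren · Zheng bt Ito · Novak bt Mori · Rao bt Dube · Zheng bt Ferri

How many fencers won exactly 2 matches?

1

Win totals: Zheng 6, Wren 1, Mori 5, Novak 6, Ito 2, Ferri 4, Dube 0, Rao 4.
Exactly 2: Ito — 1 fencer.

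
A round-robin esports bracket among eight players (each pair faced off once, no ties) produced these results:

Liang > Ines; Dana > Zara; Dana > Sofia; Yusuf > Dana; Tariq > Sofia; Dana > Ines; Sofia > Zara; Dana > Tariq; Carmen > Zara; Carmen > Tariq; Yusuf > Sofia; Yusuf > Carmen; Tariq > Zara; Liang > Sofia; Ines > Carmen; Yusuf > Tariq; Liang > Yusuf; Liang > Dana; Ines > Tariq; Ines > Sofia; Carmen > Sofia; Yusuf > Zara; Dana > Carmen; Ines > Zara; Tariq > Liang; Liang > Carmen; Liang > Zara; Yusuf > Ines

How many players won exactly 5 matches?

1

Win totals: Dana 5, Liang 6, Zara 0, Sofia 1, Carmen 3, Tariq 3, Yusuf 6, Ines 4.
Exactly 5: Dana — 1 player.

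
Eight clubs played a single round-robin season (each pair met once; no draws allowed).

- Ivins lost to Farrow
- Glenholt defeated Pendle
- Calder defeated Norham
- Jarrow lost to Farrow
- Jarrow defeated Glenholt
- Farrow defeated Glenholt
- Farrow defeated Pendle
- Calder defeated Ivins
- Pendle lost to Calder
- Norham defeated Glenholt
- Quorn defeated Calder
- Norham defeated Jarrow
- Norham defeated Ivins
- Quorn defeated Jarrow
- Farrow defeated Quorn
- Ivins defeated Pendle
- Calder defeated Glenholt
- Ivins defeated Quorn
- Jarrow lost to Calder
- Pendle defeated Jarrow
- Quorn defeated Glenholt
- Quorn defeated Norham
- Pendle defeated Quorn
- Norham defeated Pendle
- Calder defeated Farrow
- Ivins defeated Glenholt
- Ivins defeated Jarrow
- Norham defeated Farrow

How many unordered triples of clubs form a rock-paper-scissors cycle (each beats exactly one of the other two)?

8

Win totals: Glenholt 1, Norham 5, Jarrow 1, Quorn 4, Farrow 5, Calder 6, Ivins 4, Pendle 2.
A club with w wins dominates both others in C(w,2) triples; summing gives 0 + 10 + 0 + 6 + 10 + 15 + 6 + 1 = 48 transitive triples.
Total triples C(8,3) = 56, so cyclic triples = 56 − 48 = 8.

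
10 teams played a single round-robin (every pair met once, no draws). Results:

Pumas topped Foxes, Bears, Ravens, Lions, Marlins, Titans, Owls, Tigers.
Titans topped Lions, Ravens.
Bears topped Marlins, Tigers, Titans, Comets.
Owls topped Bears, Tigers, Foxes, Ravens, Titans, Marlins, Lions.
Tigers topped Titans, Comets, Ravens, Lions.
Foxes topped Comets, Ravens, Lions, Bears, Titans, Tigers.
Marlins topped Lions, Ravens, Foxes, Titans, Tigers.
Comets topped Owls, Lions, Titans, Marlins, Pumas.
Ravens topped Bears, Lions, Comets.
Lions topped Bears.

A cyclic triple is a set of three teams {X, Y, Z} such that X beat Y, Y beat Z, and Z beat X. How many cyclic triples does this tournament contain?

20

Win totals: Comets 5, Tigers 4, Ravens 3, Pumas 8, Marlins 5, Owls 7, Bears 4, Foxes 6, Lions 1, Titans 2.
A team with w wins dominates both others in C(w,2) triples; summing gives 10 + 6 + 3 + 28 + 10 + 21 + 6 + 15 + 0 + 1 = 100 transitive triples.
Total triples C(10,3) = 120, so cyclic triples = 120 − 100 = 20.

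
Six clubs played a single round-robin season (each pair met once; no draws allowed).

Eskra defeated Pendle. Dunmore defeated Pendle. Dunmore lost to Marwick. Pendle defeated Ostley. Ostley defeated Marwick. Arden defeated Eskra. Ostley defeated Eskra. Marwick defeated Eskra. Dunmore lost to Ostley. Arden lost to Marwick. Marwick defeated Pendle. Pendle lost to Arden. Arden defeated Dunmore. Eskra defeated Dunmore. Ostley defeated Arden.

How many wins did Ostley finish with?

Ostley's results: beat Eskra, Arden, Marwick, Dunmore; lost to Pendle.
That is 4 wins.

4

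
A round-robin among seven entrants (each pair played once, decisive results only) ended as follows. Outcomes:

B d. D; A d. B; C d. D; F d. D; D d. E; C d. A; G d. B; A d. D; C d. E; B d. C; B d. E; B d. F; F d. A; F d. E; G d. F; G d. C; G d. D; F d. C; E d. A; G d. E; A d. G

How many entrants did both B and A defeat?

1

B beat: C, D, E, F.
A beat: B, D, G.
Both beat: D — 1.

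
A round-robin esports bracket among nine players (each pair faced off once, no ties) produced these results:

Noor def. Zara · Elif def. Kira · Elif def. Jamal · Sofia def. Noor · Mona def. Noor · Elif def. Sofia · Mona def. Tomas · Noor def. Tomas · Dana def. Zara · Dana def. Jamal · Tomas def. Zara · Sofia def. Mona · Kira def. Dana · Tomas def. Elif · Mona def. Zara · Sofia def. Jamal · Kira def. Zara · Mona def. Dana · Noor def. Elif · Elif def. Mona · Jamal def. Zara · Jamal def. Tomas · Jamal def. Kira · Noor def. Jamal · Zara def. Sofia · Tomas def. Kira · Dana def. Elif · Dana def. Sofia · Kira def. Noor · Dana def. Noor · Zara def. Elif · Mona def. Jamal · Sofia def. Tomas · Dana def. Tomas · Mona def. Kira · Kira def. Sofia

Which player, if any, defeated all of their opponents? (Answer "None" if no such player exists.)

Highest win total is Mona with 6 (out of 8 possible).
Mona lost to Elif, Sofia, so no player went undefeated.

None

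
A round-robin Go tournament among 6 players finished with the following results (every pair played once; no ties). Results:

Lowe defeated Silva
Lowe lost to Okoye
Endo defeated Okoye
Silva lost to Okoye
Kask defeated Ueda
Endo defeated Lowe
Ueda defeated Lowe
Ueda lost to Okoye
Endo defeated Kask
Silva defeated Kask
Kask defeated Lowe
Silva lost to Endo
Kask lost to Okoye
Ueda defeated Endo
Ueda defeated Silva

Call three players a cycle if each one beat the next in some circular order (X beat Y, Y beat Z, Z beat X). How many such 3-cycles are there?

Win totals: Ueda 3, Okoye 4, Kask 2, Lowe 1, Endo 4, Silva 1.
A player with w wins dominates both others in C(w,2) triples; summing gives 3 + 6 + 1 + 0 + 6 + 0 = 16 transitive triples.
Total triples C(6,3) = 20, so cyclic triples = 20 − 16 = 4.

4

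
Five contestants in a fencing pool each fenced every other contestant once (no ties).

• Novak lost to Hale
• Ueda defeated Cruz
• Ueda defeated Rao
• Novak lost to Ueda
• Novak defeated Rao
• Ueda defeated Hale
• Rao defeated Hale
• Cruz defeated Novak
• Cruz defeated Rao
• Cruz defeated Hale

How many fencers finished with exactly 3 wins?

Win totals: Hale 1, Novak 1, Cruz 3, Rao 1, Ueda 4.
Exactly 3: Cruz — 1 fencer.

1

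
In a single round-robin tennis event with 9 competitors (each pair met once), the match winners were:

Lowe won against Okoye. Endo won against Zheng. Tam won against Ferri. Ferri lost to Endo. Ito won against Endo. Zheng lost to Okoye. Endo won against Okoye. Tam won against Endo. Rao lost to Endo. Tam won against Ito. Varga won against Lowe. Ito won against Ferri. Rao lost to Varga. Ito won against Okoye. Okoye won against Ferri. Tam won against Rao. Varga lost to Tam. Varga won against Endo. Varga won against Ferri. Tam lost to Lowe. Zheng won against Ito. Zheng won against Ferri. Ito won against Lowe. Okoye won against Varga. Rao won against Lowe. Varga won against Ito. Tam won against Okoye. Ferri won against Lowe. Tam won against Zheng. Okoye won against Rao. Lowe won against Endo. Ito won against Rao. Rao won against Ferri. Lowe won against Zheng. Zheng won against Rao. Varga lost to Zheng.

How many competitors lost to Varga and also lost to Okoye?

2

Varga beat: Lowe, Endo, Ferri, Ito, Rao.
Okoye beat: Varga, Zheng, Ferri, Rao.
Both beat: Ferri, Rao — 2.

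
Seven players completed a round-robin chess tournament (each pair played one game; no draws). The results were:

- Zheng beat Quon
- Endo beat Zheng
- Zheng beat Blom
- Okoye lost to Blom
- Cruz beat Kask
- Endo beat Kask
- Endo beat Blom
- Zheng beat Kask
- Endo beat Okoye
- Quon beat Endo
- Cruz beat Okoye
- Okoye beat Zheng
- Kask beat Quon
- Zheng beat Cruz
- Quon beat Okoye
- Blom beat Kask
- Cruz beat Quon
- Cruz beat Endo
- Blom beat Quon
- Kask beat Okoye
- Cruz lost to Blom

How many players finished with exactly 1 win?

Win totals: Kask 2, Blom 4, Endo 4, Zheng 4, Cruz 4, Okoye 1, Quon 2.
Exactly 1: Okoye — 1 player.

1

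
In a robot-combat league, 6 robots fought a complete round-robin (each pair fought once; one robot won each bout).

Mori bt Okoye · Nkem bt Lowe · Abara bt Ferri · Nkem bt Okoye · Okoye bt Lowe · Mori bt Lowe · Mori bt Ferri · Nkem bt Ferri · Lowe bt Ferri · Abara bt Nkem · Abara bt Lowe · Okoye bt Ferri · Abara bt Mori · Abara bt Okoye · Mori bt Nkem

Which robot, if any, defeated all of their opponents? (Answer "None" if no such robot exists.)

Abara has 5 wins out of 5 opponents — a perfect record.

Abara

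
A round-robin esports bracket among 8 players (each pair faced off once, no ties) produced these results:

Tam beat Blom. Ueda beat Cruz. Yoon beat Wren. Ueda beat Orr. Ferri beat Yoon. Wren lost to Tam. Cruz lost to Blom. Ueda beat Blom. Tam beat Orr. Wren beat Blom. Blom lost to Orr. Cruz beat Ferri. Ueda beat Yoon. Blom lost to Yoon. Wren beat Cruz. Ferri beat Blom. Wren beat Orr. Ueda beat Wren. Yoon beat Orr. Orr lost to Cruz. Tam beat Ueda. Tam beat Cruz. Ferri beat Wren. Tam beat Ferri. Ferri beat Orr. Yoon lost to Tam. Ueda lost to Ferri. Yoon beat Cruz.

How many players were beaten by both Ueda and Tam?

Ueda beat: Cruz, Orr, Yoon, Blom, Wren.
Tam beat: Cruz, Ferri, Orr, Yoon, Ueda, Blom, Wren.
Both beat: Cruz, Orr, Yoon, Blom, Wren — 5.

5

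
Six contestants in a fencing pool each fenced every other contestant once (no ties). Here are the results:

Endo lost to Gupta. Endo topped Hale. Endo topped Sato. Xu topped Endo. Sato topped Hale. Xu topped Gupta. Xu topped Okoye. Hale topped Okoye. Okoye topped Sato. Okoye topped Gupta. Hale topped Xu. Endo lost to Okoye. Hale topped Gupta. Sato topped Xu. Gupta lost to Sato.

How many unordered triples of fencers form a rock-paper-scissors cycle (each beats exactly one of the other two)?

Win totals: Hale 3, Endo 2, Gupta 1, Xu 3, Okoye 3, Sato 3.
A fencer with w wins dominates both others in C(w,2) triples; summing gives 3 + 1 + 0 + 3 + 3 + 3 = 13 transitive triples.
Total triples C(6,3) = 20, so cyclic triples = 20 − 13 = 7.

7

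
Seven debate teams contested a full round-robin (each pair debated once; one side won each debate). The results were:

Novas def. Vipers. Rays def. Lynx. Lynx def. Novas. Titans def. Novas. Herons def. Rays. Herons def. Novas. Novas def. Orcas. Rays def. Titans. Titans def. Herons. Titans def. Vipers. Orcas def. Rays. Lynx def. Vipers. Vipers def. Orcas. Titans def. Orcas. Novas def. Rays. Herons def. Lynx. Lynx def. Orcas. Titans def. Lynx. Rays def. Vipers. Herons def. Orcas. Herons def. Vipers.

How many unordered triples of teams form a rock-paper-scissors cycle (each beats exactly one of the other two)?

Win totals: Novas 3, Titans 5, Vipers 1, Orcas 1, Herons 5, Lynx 3, Rays 3.
A team with w wins dominates both others in C(w,2) triples; summing gives 3 + 10 + 0 + 0 + 10 + 3 + 3 = 29 transitive triples.
Total triples C(7,3) = 35, so cyclic triples = 35 − 29 = 6.

6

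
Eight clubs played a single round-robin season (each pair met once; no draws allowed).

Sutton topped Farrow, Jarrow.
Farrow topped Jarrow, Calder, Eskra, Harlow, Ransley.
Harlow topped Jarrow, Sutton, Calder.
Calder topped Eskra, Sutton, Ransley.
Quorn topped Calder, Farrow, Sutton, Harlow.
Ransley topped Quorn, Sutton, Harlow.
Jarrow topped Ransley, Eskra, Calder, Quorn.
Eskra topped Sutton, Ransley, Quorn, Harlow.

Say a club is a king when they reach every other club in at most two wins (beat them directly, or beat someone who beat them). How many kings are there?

Eskra reaches everyone (king).
Farrow reaches everyone (king).
Ransley cannot reach Eskra in two steps.
Sutton reaches everyone (king).
Calder reaches everyone (king).
Jarrow reaches everyone (king).
Harlow reaches everyone (king).
Quorn reaches everyone (king).
Kings: Eskra, Farrow, Sutton, Calder, Jarrow, Harlow, Quorn — 7.

7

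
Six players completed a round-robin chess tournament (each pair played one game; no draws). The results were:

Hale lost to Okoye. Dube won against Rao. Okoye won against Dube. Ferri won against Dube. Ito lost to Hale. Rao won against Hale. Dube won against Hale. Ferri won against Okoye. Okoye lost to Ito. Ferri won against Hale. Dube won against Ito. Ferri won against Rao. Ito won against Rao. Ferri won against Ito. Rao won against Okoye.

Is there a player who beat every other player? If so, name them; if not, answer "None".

Ferri has 5 wins out of 5 opponents — a perfect record.

Ferri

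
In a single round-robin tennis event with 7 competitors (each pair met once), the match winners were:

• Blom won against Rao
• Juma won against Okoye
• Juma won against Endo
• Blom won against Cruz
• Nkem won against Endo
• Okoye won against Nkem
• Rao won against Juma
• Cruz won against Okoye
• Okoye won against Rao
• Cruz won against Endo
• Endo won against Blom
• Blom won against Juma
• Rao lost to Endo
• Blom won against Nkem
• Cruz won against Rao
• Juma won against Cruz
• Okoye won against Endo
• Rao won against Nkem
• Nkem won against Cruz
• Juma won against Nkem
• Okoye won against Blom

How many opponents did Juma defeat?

4

Juma's results: beat Nkem, Cruz, Okoye, Endo; lost to Rao, Blom.
That is 4 wins.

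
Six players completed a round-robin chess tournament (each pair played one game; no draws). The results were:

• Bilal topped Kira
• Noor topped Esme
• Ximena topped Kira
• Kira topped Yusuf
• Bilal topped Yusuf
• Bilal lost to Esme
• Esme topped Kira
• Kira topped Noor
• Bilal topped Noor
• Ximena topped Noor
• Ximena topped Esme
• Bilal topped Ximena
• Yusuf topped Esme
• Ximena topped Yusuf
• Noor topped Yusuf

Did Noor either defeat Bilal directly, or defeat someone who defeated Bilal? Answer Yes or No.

Yes

Noor did not beat Bilal directly.
Noor beat Esme, Yusuf. Of those, Esme beat Bilal.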